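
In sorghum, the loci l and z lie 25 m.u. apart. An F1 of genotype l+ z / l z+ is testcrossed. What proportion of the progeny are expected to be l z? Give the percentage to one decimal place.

12.5%

A map distance of 25 m.u. corresponds to a recombination frequency of 0.250.
The F1 is l+ z / l z+, so l z is a recombinant gamete class with expected frequency r/2 = 0.250/2 = 0.1250.
That is 0.1250 = 12.5% of the progeny.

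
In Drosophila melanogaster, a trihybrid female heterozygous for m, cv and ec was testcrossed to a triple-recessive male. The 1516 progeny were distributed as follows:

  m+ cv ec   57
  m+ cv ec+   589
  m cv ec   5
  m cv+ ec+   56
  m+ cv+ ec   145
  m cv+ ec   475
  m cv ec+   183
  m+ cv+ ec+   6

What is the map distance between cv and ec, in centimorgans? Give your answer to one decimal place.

The two most frequent reciprocal classes, m+ cv ec+ and m cv+ ec, are the parental types, so the F1 was m+ cv ec+ / m cv+ ec.
The two rarest classes, m+ cv+ ec+ and m cv ec, are the double crossovers. Comparing them with the parentals, only the cv allele has switched, so cv is the middle locus and the order is ec – cv – m.
Crossovers in the ec–cv interval produce the single-crossover classes m+ cv ec and m cv+ ec+ (57 + 56 = 113) plus the double crossovers (11).
RF(ec–cv) = (113 + 11) / 1516 = 124/1516 = 0.0818 → 8.2 centimorgans.

8.2 centimorgans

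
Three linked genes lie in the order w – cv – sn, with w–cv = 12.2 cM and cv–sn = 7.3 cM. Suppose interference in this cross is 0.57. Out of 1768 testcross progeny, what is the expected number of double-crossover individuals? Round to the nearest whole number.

7

Map distances give recombination frequencies of 0.122 and 0.073 for the two intervals.
With interference 0.57 (so coincidence = 0.43), expected double-crossover frequency = 0.122 × 0.073 × 0.43 = 0.00383.
Expected number = 0.00383 × 1768 = 6.77 ≈ 7.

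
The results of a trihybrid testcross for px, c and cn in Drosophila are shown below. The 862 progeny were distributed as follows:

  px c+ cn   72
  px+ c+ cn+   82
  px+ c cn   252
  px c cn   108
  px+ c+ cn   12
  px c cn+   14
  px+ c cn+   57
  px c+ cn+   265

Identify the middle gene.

The two most frequent reciprocal classes, px+ c cn and px c+ cn+, are the parental types, so the F1 was px+ c cn / px c+ cn+.
The two rarest classes, px+ c+ cn and px c cn+, are the double crossovers. Comparing them with the parentals, only the c allele has switched, so c is the middle locus and the order is cn – c – px.

c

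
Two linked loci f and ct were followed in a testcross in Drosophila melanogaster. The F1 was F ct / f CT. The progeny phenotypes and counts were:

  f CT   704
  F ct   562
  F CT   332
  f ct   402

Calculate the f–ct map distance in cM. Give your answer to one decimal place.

The recombinant classes are F CT and f ct: 332 + 402 = 734.
Recombination frequency = 734/2000 = 0.3670 ≈ 36.7%, i.e. 36.7 cM.

36.7 cM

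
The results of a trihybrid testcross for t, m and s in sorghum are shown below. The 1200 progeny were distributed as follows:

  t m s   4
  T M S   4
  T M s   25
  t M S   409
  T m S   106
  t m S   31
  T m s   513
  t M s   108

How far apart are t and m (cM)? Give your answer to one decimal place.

5.3 cM

The two most frequent reciprocal classes, t M S and T m s, are the parental types, so the F1 was t M S / T m s.
The two rarest classes, T M S and t m s, are the double crossovers. Comparing them with the parentals, only the t allele has switched, so t is the middle locus and the order is m – t – s.
Crossovers in the m–t interval produce the single-crossover classes t m S and T M s (31 + 25 = 56) plus the double crossovers (8).
RF(m–t) = (56 + 8) / 1200 = 64/1200 = 0.0533 → 5.3 cM.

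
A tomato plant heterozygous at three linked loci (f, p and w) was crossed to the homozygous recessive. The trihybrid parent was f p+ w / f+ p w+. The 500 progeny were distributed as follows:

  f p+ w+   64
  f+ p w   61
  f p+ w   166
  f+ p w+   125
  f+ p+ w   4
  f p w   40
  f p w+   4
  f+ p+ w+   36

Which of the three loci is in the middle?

The two rarest classes, f+ p+ w and f p w+, are the double crossovers. Comparing them with the parentals, only the f allele has switched, so f is the middle locus and the order is w – f – p.

f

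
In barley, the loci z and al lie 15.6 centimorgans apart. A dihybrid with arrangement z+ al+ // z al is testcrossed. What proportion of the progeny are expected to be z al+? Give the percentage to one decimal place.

A map distance of 15.6 centimorgans corresponds to a recombination frequency of 0.156.
The F1 is z+ al+ / z al, so z al+ is a recombinant gamete class with expected frequency r/2 = 0.156/2 = 0.0780.
That is 0.0780 = 7.8% of the progeny.

7.8%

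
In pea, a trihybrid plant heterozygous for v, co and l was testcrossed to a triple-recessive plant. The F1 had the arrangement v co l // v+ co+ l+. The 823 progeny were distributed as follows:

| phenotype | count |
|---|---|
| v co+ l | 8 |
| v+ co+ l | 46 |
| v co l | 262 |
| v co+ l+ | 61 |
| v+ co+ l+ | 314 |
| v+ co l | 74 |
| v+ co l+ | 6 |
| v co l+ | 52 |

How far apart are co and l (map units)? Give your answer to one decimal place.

The two rarest classes, v co+ l and v+ co l+, are the double crossovers. Comparing them with the parentals, only the co allele has switched, so co is the middle locus and the order is v – co – l.
Crossovers in the co–l interval produce the single-crossover classes v co l+ and v+ co+ l (52 + 46 = 98) plus the double crossovers (14).
RF(co–l) = (98 + 14) / 823 = 112/823 = 0.1361 → 13.6 map units.

13.6 map units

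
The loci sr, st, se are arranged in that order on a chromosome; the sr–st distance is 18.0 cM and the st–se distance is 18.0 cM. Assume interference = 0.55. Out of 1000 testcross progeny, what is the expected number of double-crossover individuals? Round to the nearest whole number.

Map distances give recombination frequencies of 0.180 and 0.180 for the two intervals.
With interference 0.55 (so coincidence = 0.45), expected double-crossover frequency = 0.180 × 0.180 × 0.45 = 0.01458.
Expected number = 0.01458 × 1000 = 14.58 ≈ 15.

15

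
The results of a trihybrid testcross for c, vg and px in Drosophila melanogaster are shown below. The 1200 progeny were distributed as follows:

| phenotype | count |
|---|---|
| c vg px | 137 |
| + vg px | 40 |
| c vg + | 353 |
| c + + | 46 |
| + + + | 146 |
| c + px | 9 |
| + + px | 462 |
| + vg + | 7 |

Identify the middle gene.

The two most frequent reciprocal classes, c vg + and + + px, are the parental types, so the F1 was c vg + / + + px.
The two rarest classes, + vg + and c + px, are the double crossovers. Comparing them with the parentals, only the c allele has switched, so c is the middle locus and the order is vg – c – px.

c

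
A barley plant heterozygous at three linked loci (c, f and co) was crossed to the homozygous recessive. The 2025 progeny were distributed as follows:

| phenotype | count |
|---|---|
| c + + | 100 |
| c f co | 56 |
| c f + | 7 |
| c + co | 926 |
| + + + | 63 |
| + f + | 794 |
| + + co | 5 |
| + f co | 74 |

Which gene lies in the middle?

c

The two most frequent reciprocal classes, + f + and c + co, are the parental types, so the F1 was + f + / c + co.
The two rarest classes, c f + and + + co, are the double crossovers. Comparing them with the parentals, only the c allele has switched, so c is the middle locus and the order is f – c – co.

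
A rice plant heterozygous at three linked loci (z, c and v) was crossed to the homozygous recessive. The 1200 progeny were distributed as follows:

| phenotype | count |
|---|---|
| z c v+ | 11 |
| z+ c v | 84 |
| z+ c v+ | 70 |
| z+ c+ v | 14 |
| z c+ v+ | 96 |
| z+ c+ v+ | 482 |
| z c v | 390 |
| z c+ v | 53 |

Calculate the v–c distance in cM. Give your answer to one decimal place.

The two most frequent reciprocal classes, z c v and z+ c+ v+, are the parental types, so the F1 was z c v / z+ c+ v+.
The two rarest classes, z c v+ and z+ c+ v, are the double crossovers. Comparing them with the parentals, only the v allele has switched, so v is the middle locus and the order is z – v – c.
Crossovers in the v–c interval produce the single-crossover classes z c+ v and z+ c v+ (53 + 70 = 123) plus the double crossovers (25).
RF(v–c) = (123 + 25) / 1200 = 148/1200 = 0.1233 → 12.3 cM.

12.3 cM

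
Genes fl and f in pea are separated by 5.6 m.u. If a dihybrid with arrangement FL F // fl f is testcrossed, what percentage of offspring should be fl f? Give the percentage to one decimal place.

A map distance of 5.6 m.u. corresponds to a recombination frequency of 0.056.
The F1 is FL F / fl f, so fl f is a parental gamete class with expected frequency (1 − r)/2 = 0.944/2 = 0.4720.
That is 0.4720 = 47.2% of the progeny.

47.2%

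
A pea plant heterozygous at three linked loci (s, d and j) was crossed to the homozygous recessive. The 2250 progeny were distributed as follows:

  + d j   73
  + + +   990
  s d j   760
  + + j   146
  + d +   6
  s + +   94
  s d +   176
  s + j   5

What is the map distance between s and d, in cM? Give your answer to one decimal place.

The two most frequent reciprocal classes, + + + and s d j, are the parental types, so the F1 was + + + / s d j.
The two rarest classes, + d + and s + j, are the double crossovers. Comparing them with the parentals, only the d allele has switched, so d is the middle locus and the order is s – d – j.
Crossovers in the s–d interval produce the single-crossover classes s + + and + d j (94 + 73 = 167) plus the double crossovers (11).
RF(s–d) = (167 + 11) / 2250 = 178/2250 = 0.0791 → 7.9 cM.

7.9 cM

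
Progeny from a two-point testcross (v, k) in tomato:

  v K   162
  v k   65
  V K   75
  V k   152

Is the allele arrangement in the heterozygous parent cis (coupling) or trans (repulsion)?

trans

The two most frequent classes are V k (152) and v K (162); these are the parental (non-recombinant) types.
So the F1 carried V k on one chromosome and v K on the other — the recessive alleles are on opposite chromosomes (trans / repulsion).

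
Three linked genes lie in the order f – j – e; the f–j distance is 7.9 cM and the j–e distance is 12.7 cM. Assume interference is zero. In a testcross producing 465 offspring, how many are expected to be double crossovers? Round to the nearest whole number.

Map distances give recombination frequencies of 0.079 and 0.127 for the two intervals.
With no interference, expected double-crossover frequency = 0.079 × 0.127 = 0.01003.
Expected number = 0.01003 × 465 = 4.67 ≈ 5.

5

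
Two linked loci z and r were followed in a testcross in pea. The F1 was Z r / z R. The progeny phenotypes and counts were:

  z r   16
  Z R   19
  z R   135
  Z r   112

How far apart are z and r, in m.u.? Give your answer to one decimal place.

12.4 m.u.

The recombinant classes are Z R and z r: 19 + 16 = 35.
Recombination frequency = 35/282 = 0.1241 ≈ 12.4%, i.e. 12.4 m.u.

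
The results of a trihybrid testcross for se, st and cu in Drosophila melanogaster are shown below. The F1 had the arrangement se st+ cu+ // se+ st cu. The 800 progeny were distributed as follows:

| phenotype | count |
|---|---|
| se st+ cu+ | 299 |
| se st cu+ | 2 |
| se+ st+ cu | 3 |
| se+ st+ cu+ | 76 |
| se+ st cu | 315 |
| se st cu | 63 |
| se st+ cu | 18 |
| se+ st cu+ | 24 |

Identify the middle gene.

The two rarest classes, se st cu+ and se+ st+ cu, are the double crossovers. Comparing them with the parentals, only the st allele has switched, so st is the middle locus and the order is se – st – cu.

st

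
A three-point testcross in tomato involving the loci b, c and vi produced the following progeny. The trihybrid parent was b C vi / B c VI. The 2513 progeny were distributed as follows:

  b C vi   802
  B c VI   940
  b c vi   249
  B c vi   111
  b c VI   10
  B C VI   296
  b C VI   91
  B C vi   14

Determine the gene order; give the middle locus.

b

The two rarest classes, B C vi and b c VI, are the double crossovers. Comparing them with the parentals, only the b allele has switched, so b is the middle locus and the order is vi – b – c.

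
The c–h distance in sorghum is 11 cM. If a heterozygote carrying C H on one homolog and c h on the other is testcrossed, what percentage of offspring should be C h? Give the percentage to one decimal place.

5.5%

A map distance of 11 cM corresponds to a recombination frequency of 0.110.
The F1 is C H / c h, so C h is a recombinant gamete class with expected frequency r/2 = 0.110/2 = 0.0550.
That is 0.0550 = 5.5% of the progeny.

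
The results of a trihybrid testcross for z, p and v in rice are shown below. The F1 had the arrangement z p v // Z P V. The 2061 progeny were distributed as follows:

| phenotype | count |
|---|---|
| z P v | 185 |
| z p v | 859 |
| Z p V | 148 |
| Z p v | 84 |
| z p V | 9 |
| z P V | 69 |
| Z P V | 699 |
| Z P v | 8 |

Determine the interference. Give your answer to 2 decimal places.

The two rarest classes, z p V and Z P v, are the double crossovers. Comparing them with the parentals, only the v allele has switched, so v is the middle locus and the order is z – v – p.
z–v: (153 + 17)/2061 = 0.0825; v–p: (333 + 17)/2061 = 0.1698.
Expected DCO frequency = 0.0825 × 0.1698 ≈ 0.01401; observed = 17/2061 ≈ 0.00825.
Coefficient of coincidence = 0.00825/0.01401 ≈ 0.59; interference = 1 − 0.59 = 0.41.

0.41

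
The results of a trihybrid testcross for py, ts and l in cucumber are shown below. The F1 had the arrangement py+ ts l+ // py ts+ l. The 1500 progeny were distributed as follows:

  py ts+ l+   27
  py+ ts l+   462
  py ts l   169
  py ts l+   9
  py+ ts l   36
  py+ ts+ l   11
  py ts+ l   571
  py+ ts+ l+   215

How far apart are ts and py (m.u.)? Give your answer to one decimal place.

The two rarest classes, py ts l+ and py+ ts+ l, are the double crossovers. Comparing them with the parentals, only the py allele has switched, so py is the middle locus and the order is l – py – ts.
Crossovers in the py–ts interval produce the single-crossover classes py+ ts+ l+ and py ts l (215 + 169 = 384) plus the double crossovers (20).
RF(py–ts) = (384 + 20) / 1500 = 404/1500 = 0.2693 → 26.9 m.u.

26.9 m.u.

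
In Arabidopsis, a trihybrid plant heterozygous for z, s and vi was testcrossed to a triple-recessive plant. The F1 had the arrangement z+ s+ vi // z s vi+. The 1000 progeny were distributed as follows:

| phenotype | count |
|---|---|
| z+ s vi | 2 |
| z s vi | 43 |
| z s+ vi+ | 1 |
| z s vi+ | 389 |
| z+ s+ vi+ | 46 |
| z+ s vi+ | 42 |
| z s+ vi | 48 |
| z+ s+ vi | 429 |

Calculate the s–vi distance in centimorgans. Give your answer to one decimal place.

9.2 centimorgans

The two rarest classes, z+ s vi and z s+ vi+, are the double crossovers. Comparing them with the parentals, only the s allele has switched, so s is the middle locus and the order is vi – s – z.
Crossovers in the vi–s interval produce the single-crossover classes z+ s+ vi+ and z s vi (46 + 43 = 89) plus the double crossovers (3).
RF(vi–s) = (89 + 3) / 1000 = 92/1000 = 0.0920 → 9.2 centimorgans.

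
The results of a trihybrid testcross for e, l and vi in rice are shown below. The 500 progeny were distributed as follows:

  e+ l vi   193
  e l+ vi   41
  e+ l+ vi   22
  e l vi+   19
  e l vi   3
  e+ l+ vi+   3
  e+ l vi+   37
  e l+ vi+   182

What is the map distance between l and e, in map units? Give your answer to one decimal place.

The two most frequent reciprocal classes, e l+ vi+ and e+ l vi, are the parental types, so the F1 was e l+ vi+ / e+ l vi.
The two rarest classes, e+ l+ vi+ and e l vi, are the double crossovers. Comparing them with the parentals, only the e allele has switched, so e is the middle locus and the order is l – e – vi.
Crossovers in the l–e interval produce the single-crossover classes e l vi+ and e+ l+ vi (19 + 22 = 41) plus the double crossovers (6).
RF(l–e) = (41 + 6) / 500 = 47/500 = 0.0940 → 9.4 map units.

9.4 map units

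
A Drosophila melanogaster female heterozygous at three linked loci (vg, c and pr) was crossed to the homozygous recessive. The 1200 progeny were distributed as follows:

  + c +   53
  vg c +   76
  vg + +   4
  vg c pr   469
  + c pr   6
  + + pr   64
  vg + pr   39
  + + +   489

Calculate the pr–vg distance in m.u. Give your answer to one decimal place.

12.5 m.u.

The two most frequent reciprocal classes, + + + and vg c pr, are the parental types, so the F1 was + + + / vg c pr.
The two rarest classes, vg + + and + c pr, are the double crossovers. Comparing them with the parentals, only the vg allele has switched, so vg is the middle locus and the order is c – vg – pr.
Crossovers in the vg–pr interval produce the single-crossover classes + + pr and vg c + (64 + 76 = 140) plus the double crossovers (10).
RF(vg–pr) = (140 + 10) / 1200 = 150/1200 = 0.1250 → 12.5 m.u.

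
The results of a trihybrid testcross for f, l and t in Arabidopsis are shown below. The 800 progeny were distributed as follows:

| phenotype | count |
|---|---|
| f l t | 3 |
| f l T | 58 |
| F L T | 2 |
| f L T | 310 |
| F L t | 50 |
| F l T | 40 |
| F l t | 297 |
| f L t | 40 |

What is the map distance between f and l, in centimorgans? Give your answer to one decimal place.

14.1 centimorgans

The two most frequent reciprocal classes, F l t and f L T, are the parental types, so the F1 was F l t / f L T.
The two rarest classes, f l t and F L T, are the double crossovers. Comparing them with the parentals, only the f allele has switched, so f is the middle locus and the order is t – f – l.
Crossovers in the f–l interval produce the single-crossover classes F L t and f l T (50 + 58 = 108) plus the double crossovers (5).
RF(f–l) = (108 + 5) / 800 = 113/800 = 0.1412 → 14.1 centimorgans.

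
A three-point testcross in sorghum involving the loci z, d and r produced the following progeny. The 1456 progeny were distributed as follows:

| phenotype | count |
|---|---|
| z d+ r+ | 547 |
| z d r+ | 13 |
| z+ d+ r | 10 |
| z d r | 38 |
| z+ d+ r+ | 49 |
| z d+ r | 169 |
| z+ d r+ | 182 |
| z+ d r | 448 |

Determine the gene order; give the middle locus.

d

The two most frequent reciprocal classes, z+ d r and z d+ r+, are the parental types, so the F1 was z+ d r / z d+ r+.
The two rarest classes, z+ d+ r and z d r+, are the double crossovers. Comparing them with the parentals, only the d allele has switched, so d is the middle locus and the order is r – d – z.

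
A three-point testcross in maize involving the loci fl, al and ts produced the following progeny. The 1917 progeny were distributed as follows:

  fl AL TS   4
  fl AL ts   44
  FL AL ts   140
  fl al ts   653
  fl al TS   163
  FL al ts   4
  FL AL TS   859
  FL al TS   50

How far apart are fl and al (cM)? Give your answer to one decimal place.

5.3 cM

The two most frequent reciprocal classes, FL AL TS and fl al ts, are the parental types, so the F1 was FL AL TS / fl al ts.
The two rarest classes, fl AL TS and FL al ts, are the double crossovers. Comparing them with the parentals, only the fl allele has switched, so fl is the middle locus and the order is ts – fl – al.
Crossovers in the fl–al interval produce the single-crossover classes FL al TS and fl AL ts (50 + 44 = 94) plus the double crossovers (8).
RF(fl–al) = (94 + 8) / 1917 = 102/1917 = 0.0532 → 5.3 cM.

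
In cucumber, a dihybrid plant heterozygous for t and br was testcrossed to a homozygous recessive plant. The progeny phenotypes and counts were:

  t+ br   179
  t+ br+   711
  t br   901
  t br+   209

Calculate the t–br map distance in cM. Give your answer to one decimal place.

19.4 cM

The two most frequent classes, t+ br+ (711) and t br (901), are the parental types, so the F1 was t+ br+ / t br.
The recombinant classes are t+ br and t br+: 179 + 209 = 388.
Recombination frequency = 388/2000 = 0.1940 ≈ 19.4%, i.e. 19.4 cM.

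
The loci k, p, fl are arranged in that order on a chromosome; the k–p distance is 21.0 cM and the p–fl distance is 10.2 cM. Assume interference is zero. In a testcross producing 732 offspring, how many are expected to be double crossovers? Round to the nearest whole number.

16

Map distances give recombination frequencies of 0.210 and 0.102 for the two intervals.
With no interference, expected double-crossover frequency = 0.210 × 0.102 = 0.02142.
Expected number = 0.02142 × 732 = 15.68 ≈ 16.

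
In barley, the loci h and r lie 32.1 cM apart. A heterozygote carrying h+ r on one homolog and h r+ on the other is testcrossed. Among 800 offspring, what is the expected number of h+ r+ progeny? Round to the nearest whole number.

128

A map distance of 32.1 cM corresponds to a recombination frequency of 0.321.
The F1 is h+ r / h r+, so h+ r+ is a recombinant gamete class with expected frequency r/2 = 0.321/2 = 0.1605.
Expected number = 0.1605 × 800 = 128.40 ≈ 128.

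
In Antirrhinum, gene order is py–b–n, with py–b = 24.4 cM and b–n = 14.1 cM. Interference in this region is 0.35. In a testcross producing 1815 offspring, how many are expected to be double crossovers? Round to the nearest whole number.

Map distances give recombination frequencies of 0.244 and 0.141 for the two intervals.
With interference 0.35 (so coincidence = 0.65), expected double-crossover frequency = 0.244 × 0.141 × 0.65 = 0.02236.
Expected number = 0.02236 × 1815 = 40.59 ≈ 41.

41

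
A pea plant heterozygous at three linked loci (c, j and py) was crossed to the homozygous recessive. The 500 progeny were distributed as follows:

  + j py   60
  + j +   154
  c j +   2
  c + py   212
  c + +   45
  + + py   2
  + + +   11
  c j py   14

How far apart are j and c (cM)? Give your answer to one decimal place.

5.8 cM

The two most frequent reciprocal classes, c + py and + j +, are the parental types, so the F1 was c + py / + j +.
The two rarest classes, + + py and c j +, are the double crossovers. Comparing them with the parentals, only the c allele has switched, so c is the middle locus and the order is j – c – py.
Crossovers in the j–c interval produce the single-crossover classes c j py and + + + (14 + 11 = 25) plus the double crossovers (4).
RF(j–c) = (25 + 4) / 500 = 29/500 = 0.0580 → 5.8 cM.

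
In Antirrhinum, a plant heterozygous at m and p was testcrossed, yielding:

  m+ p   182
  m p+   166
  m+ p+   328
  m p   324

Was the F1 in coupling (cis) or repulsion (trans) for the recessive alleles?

The two most frequent classes are m+ p+ (328) and m p (324); these are the parental (non-recombinant) types.
So the F1 carried m+ p+ on one chromosome and m p on the other — the recessive alleles are on the same chromosome (cis / coupling).

cis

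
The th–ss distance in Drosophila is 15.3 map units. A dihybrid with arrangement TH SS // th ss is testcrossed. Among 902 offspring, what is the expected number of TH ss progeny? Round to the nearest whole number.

69

A map distance of 15.3 map units corresponds to a recombination frequency of 0.153.
The F1 is TH SS / th ss, so TH ss is a recombinant gamete class with expected frequency r/2 = 0.153/2 = 0.0765.
Expected number = 0.0765 × 902 = 69.00 ≈ 69.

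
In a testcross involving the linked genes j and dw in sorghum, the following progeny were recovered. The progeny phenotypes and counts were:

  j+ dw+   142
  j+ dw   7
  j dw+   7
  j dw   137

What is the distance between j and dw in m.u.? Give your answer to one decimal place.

The two most frequent classes, j+ dw+ (142) and j dw (137), are the parental types, so the F1 was j+ dw+ / j dw.
The recombinant classes are j+ dw and j dw+: 7 + 7 = 14.
Recombination frequency = 14/293 = 0.0478 ≈ 4.8%, i.e. 4.8 m.u.

4.8 m.u.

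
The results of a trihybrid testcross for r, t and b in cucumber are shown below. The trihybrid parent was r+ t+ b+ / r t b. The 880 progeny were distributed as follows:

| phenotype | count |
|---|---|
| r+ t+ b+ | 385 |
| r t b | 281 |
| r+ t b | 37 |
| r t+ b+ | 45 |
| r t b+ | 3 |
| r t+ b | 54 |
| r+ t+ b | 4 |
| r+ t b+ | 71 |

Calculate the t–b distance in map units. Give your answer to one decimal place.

The two rarest classes, r+ t+ b and r t b+, are the double crossovers. Comparing them with the parentals, only the b allele has switched, so b is the middle locus and the order is r – b – t.
Crossovers in the b–t interval produce the single-crossover classes r+ t b+ and r t+ b (71 + 54 = 125) plus the double crossovers (7).
RF(b–t) = (125 + 7) / 880 = 132/880 = 0.1500 → 15.0 map units.

15.0 map units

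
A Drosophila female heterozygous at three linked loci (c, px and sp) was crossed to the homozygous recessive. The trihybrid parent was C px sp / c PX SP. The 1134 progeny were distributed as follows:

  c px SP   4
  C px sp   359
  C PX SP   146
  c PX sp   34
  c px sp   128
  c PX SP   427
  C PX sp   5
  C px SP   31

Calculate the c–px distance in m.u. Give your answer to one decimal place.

The two rarest classes, C PX sp and c px SP, are the double crossovers. Comparing them with the parentals, only the px allele has switched, so px is the middle locus and the order is c – px – sp.
Crossovers in the c–px interval produce the single-crossover classes c px sp and C PX SP (128 + 146 = 274) plus the double crossovers (9).
RF(c–px) = (274 + 9) / 1134 = 283/1134 = 0.2496 → 25.0 m.u.

25.0 m.u.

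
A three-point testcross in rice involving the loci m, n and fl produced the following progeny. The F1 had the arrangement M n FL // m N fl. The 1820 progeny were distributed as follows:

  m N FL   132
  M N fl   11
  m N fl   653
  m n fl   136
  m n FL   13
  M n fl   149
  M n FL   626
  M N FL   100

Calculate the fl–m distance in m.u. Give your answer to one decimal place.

The two rarest classes, m n FL and M N fl, are the double crossovers. Comparing them with the parentals, only the m allele has switched, so m is the middle locus and the order is fl – m – n.
Crossovers in the fl–m interval produce the single-crossover classes M n fl and m N FL (149 + 132 = 281) plus the double crossovers (24).
RF(fl–m) = (281 + 24) / 1820 = 305/1820 = 0.1676 → 16.8 m.u.

16.8 m.u.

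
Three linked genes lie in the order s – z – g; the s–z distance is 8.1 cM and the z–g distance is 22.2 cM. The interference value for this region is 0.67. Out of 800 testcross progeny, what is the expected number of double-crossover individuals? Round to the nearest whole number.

Map distances give recombination frequencies of 0.081 and 0.222 for the two intervals.
With interference 0.67 (so coincidence = 0.33), expected double-crossover frequency = 0.081 × 0.222 × 0.33 = 0.00593.
Expected number = 0.00593 × 800 = 4.75 ≈ 5.

5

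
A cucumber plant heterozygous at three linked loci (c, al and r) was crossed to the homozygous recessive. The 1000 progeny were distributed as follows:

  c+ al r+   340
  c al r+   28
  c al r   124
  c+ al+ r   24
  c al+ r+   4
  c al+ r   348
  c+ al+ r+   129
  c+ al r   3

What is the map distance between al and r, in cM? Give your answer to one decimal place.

26.0 cM

The two most frequent reciprocal classes, c al+ r and c+ al r+, are the parental types, so the F1 was c al+ r / c+ al r+.
The two rarest classes, c al+ r+ and c+ al r, are the double crossovers. Comparing them with the parentals, only the r allele has switched, so r is the middle locus and the order is al – r – c.
Crossovers in the al–r interval produce the single-crossover classes c al r and c+ al+ r+ (124 + 129 = 253) plus the double crossovers (7).
RF(al–r) = (253 + 7) / 1000 = 260/1000 = 0.2600 → 26.0 cM.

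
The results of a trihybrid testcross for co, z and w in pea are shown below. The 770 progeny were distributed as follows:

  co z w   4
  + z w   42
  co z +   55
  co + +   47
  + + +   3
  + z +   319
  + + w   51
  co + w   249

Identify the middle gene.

The two most frequent reciprocal classes, co + w and + z +, are the parental types, so the F1 was co + w / + z +.
The two rarest classes, co z w and + + +, are the double crossovers. Comparing them with the parentals, only the z allele has switched, so z is the middle locus and the order is w – z – co.

z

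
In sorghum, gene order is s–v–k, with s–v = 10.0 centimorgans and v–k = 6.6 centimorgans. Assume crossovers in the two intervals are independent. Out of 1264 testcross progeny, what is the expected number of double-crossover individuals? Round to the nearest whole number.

8

Map distances give recombination frequencies of 0.100 and 0.066 for the two intervals.
With no interference, expected double-crossover frequency = 0.100 × 0.066 = 0.00660.
Expected number = 0.00660 × 1264 = 8.34 ≈ 8.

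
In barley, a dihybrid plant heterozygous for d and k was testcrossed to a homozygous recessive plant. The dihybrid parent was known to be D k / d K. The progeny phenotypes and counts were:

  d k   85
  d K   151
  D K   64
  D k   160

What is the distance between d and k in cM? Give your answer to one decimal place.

32.4 cM

The recombinant classes are D K and d k: 64 + 85 = 149.
Recombination frequency = 149/460 = 0.3239 ≈ 32.4%, i.e. 32.4 cM.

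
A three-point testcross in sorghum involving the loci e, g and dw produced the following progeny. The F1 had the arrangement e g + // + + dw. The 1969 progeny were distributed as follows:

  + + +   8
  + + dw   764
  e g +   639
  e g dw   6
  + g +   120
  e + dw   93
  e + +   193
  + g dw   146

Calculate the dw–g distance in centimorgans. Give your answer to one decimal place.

The two rarest classes, e g dw and + + +, are the double crossovers. Comparing them with the parentals, only the dw allele has switched, so dw is the middle locus and the order is e – dw – g.
Crossovers in the dw–g interval produce the single-crossover classes e + + and + g dw (193 + 146 = 339) plus the double crossovers (14).
RF(dw–g) = (339 + 14) / 1969 = 353/1969 = 0.1793 → 17.9 centimorgans.

17.9 centimorgans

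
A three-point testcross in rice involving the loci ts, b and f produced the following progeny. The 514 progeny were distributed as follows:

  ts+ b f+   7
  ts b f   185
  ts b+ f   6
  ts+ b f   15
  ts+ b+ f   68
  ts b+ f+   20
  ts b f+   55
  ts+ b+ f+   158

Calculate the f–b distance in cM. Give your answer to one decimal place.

The two most frequent reciprocal classes, ts+ b+ f+ and ts b f, are the parental types, so the F1 was ts+ b+ f+ / ts b f.
The two rarest classes, ts+ b f+ and ts b+ f, are the double crossovers. Comparing them with the parentals, only the b allele has switched, so b is the middle locus and the order is f – b – ts.
Crossovers in the f–b interval produce the single-crossover classes ts+ b+ f and ts b f+ (68 + 55 = 123) plus the double crossovers (13).
RF(f–b) = (123 + 13) / 514 = 136/514 = 0.2646 → 26.5 cM.

26.5 cM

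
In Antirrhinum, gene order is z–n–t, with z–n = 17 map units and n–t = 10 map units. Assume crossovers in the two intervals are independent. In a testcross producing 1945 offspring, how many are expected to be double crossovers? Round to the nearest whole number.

33

Map distances give recombination frequencies of 0.170 and 0.100 for the two intervals.
With no interference, expected double-crossover frequency = 0.170 × 0.100 = 0.01700.
Expected number = 0.01700 × 1945 = 33.07 ≈ 33.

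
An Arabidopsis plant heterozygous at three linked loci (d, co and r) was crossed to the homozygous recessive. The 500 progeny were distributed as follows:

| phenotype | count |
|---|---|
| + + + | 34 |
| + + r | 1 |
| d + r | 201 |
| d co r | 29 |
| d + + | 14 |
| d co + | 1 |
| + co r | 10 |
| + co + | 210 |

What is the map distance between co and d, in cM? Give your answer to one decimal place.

The two most frequent reciprocal classes, + co + and d + r, are the parental types, so the F1 was + co + / d + r.
The two rarest classes, d co + and + + r, are the double crossovers. Comparing them with the parentals, only the d allele has switched, so d is the middle locus and the order is co – d – r.
Crossovers in the co–d interval produce the single-crossover classes + + + and d co r (34 + 29 = 63) plus the double crossovers (2).
RF(co–d) = (63 + 2) / 500 = 65/500 = 0.1300 → 13.0 cM.

13.0 cM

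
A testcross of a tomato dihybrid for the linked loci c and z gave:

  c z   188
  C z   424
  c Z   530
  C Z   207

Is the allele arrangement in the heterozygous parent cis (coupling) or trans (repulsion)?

trans

The two most frequent classes are C z (424) and c Z (530); these are the parental (non-recombinant) types.
So the F1 carried C z on one chromosome and c Z on the other — the recessive alleles are on opposite chromosomes (trans / repulsion).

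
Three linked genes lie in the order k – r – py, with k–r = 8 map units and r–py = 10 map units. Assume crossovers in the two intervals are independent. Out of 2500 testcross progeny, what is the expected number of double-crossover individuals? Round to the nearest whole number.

20

Map distances give recombination frequencies of 0.080 and 0.100 for the two intervals.
With no interference, expected double-crossover frequency = 0.080 × 0.100 = 0.00800.
Expected number = 0.00800 × 2500 = 20.00 ≈ 20.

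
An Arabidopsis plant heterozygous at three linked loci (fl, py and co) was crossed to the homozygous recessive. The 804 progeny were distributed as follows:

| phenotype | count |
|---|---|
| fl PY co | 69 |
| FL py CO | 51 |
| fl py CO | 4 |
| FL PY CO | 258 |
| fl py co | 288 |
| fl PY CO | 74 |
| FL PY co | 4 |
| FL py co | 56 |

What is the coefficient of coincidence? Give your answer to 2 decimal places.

0.36

The two most frequent reciprocal classes, fl py co and FL PY CO, are the parental types, so the F1 was fl py co / FL PY CO.
The two rarest classes, fl py CO and FL PY co, are the double crossovers. Comparing them with the parentals, only the co allele has switched, so co is the middle locus and the order is fl – co – py.
fl–co: (130 + 8)/804 = 0.1716; co–py: (120 + 8)/804 = 0.1592.
Expected DCO frequency = 0.1716 × 0.1592 ≈ 0.02732; observed = 8/804 ≈ 0.00995.
Coefficient of coincidence = 0.00995/0.02732 ≈ 0.36.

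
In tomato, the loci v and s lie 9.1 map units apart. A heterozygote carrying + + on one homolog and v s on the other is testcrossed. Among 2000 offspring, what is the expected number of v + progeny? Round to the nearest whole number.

A map distance of 9.1 map units corresponds to a recombination frequency of 0.091.
The F1 is + + / v s, so v + is a recombinant gamete class with expected frequency r/2 = 0.091/2 = 0.0455.
Expected number = 0.0455 × 2000 = 91.00 ≈ 91.

91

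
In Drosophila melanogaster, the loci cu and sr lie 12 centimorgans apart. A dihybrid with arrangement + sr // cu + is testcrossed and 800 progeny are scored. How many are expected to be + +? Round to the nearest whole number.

48

A map distance of 12 centimorgans corresponds to a recombination frequency of 0.120.
The F1 is + sr / cu +, so + + is a recombinant gamete class with expected frequency r/2 = 0.120/2 = 0.0600.
Expected number = 0.0600 × 800 = 48.00 ≈ 48.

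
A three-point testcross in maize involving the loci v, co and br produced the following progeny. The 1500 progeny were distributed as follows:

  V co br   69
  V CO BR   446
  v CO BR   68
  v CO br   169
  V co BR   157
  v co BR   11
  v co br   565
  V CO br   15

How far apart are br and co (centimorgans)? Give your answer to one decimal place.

23.5 centimorgans

The two most frequent reciprocal classes, v co br and V CO BR, are the parental types, so the F1 was v co br / V CO BR.
The two rarest classes, v co BR and V CO br, are the double crossovers. Comparing them with the parentals, only the br allele has switched, so br is the middle locus and the order is co – br – v.
Crossovers in the co–br interval produce the single-crossover classes v CO br and V co BR (169 + 157 = 326) plus the double crossovers (26).
RF(co–br) = (326 + 26) / 1500 = 352/1500 = 0.2347 → 23.5 centimorgans.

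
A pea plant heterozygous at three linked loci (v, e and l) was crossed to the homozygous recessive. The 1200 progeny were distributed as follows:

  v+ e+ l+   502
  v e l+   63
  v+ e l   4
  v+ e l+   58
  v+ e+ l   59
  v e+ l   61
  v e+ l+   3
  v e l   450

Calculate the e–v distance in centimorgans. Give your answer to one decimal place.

The two most frequent reciprocal classes, v+ e+ l+ and v e l, are the parental types, so the F1 was v+ e+ l+ / v e l.
The two rarest classes, v e+ l+ and v+ e l, are the double crossovers. Comparing them with the parentals, only the v allele has switched, so v is the middle locus and the order is e – v – l.
Crossovers in the e–v interval produce the single-crossover classes v+ e l+ and v e+ l (58 + 61 = 119) plus the double crossovers (7).
RF(e–v) = (119 + 7) / 1200 = 126/1200 = 0.1050 → 10.5 centimorgans.

10.5 centimorgans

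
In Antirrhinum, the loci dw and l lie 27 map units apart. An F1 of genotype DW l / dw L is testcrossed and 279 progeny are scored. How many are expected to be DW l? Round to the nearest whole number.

102

A map distance of 27 map units corresponds to a recombination frequency of 0.270.
The F1 is DW l / dw L, so DW l is a parental gamete class with expected frequency (1 − r)/2 = 0.730/2 = 0.3650.
Expected number = 0.3650 × 279 = 101.83 ≈ 102.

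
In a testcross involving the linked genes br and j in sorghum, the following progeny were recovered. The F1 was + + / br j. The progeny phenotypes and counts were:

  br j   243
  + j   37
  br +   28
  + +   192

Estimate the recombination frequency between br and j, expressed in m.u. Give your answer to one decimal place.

The recombinant classes are + j and br +: 37 + 28 = 65.
Recombination frequency = 65/500 = 0.1300 ≈ 13.0%, i.e. 13.0 m.u.

13.0 m.u.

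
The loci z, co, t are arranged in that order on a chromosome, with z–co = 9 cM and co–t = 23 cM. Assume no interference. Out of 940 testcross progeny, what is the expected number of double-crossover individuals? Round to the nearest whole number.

19

Map distances give recombination frequencies of 0.090 and 0.230 for the two intervals.
With no interference, expected double-crossover frequency = 0.090 × 0.230 = 0.02070.
Expected number = 0.02070 × 940 = 19.46 ≈ 19.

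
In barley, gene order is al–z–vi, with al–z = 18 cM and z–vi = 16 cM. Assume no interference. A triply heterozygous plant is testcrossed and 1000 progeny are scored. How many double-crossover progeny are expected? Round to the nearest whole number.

29

Map distances give recombination frequencies of 0.180 and 0.160 for the two intervals.
With no interference, expected double-crossover frequency = 0.180 × 0.160 = 0.02880.
Expected number = 0.02880 × 1000 = 28.80 ≈ 29.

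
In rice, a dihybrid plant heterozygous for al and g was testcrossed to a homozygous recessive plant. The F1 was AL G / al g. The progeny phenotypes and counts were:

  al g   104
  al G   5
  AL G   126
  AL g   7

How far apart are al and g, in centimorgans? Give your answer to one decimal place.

5.0 centimorgans

The recombinant classes are AL g and al G: 7 + 5 = 12.
Recombination frequency = 12/242 = 0.0496 ≈ 5.0%, i.e. 5.0 centimorgans.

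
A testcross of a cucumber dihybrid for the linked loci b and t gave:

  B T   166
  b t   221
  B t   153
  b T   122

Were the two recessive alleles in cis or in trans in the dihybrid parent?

cis

The two most frequent classes are B T (166) and b t (221); these are the parental (non-recombinant) types.
So the F1 carried B T on one chromosome and b t on the other — the recessive alleles are on the same chromosome (cis / coupling).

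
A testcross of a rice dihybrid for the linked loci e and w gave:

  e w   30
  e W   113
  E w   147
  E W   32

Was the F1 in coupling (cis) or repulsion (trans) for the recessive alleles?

The two most frequent classes are E w (147) and e W (113); these are the parental (non-recombinant) types.
So the F1 carried E w on one chromosome and e W on the other — the recessive alleles are on opposite chromosomes (trans / repulsion).

trans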